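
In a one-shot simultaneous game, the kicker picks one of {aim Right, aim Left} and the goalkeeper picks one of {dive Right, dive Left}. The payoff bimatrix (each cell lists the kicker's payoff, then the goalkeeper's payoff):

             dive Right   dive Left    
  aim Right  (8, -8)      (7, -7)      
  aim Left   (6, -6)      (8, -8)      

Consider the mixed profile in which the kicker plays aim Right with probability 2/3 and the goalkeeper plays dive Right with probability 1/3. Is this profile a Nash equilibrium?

Check the goalkeeper's indifference given the kicker's mix p = 2/3:
  payoff from dive Right = -22/3; payoff from dive Left = -22/3 — equal.
Check the kicker's indifference given the goalkeeper's mix q = 1/3:
  payoff from aim Right = 22/3; payoff from aim Left = 22/3 — equal.
Both players are indifferent, so neither can profitably deviate.

Yes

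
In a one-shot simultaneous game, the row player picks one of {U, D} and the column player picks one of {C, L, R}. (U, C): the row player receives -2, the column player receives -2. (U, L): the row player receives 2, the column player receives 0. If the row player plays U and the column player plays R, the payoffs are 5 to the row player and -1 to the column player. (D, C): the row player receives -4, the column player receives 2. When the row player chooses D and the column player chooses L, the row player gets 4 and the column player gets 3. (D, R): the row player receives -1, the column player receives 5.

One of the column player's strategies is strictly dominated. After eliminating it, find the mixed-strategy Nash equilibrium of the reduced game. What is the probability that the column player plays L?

The column player's strategy C is strictly dominated by R: -1 > -2 and 5 > 2. Eliminate C.
The row player's indifference between U and D determines the column player's mixing probability q:
  the row player's payoff to U: q·2 + (1−q)·5 = -3q + 5
  the row player's payoff to D: q·4 + (1−q)·(-1) = 5q - 1
  -3q + 5 = 5q - 1  ⇒  -8q = -6  ⇒  q = 3/4.

q = 3/4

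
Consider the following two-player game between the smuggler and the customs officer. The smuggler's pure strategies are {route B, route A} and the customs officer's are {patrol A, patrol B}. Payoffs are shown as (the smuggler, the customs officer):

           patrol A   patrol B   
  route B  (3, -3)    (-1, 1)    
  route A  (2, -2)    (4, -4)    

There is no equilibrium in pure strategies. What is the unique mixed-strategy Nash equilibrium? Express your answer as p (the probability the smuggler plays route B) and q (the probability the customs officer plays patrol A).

p = 1/3, q = 5/6

The smuggler's mix must leave the customs officer indifferent between patrol A and patrol B.
  the customs officer's payoff to patrol A: p·(-3) + (1−p)·(-2) = -p - 2
  the customs officer's payoff to patrol B: p·1 + (1−p)·(-4) = 5p - 4
  -p - 2 = 5p - 4  ⇒  -6p = -2  ⇒  p = 1/3.
For the smuggler to be willing to mix, the smuggler must be indifferent between route B and route A, which pins down the customs officer's mix.
  the smuggler's payoff from route B: q·3 + (1−q)·(-1) = 4q - 1
  the smuggler's payoff from route A: q·2 + (1−q)·4 = -2q + 4
  4q - 1 = -2q + 4  ⇒  6q = 5  ⇒  q = 5/6.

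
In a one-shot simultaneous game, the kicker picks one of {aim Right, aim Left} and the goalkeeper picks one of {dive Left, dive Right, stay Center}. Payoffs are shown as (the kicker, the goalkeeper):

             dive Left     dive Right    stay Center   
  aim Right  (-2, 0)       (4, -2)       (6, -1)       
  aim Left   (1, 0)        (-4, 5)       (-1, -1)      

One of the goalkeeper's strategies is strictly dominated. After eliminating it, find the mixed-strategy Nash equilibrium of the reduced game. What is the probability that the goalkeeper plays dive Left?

q = 8/11

The goalkeeper's strategy stay Center is strictly dominated by dive Left: 0 > -1 and 0 > -1. Eliminate stay Center.
The goalkeeper's mix must leave the kicker indifferent between aim Right and aim Left.
  the kicker's payoff to aim Right: q·(-2) + (1−q)·4 = -6q + 4
  the kicker's payoff to aim Left: q·1 + (1−q)·(-4) = 5q - 4
  -6q + 4 = 5q - 4  ⇒  -11q = -8  ⇒  q = 8/11.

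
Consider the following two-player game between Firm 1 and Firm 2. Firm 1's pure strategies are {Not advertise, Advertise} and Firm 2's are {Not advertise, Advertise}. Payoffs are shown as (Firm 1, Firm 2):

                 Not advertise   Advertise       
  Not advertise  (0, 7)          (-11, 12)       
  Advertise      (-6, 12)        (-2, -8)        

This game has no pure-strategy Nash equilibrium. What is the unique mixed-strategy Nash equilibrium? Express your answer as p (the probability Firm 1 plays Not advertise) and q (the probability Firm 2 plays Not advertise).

Firm 2's indifference between Not advertise and Advertise determines Firm 1's mixing probability p:
  Firm 2's expected payoff from Not advertise: p·7 + (1−p)·12 = -5p + 12
  Firm 2's expected payoff from Advertise: p·12 + (1−p)·(-8) = 20p - 8
  -5p + 12 = 20p - 8  ⇒  -25p = -20  ⇒  p = 4/5.
For Firm 1 to be willing to mix, Firm 1 must be indifferent between Not advertise and Advertise, which pins down Firm 2's mix.
  Firm 1's expected payoff from Not advertise: q·0 + (1−q)·(-11) = 11q - 11
  Firm 1's expected payoff from Advertise: q·(-6) + (1−q)·(-2) = -4q - 2
  11q - 11 = -4q - 2  ⇒  15q = 9  ⇒  q = 3/5.

p = 4/5, q = 3/5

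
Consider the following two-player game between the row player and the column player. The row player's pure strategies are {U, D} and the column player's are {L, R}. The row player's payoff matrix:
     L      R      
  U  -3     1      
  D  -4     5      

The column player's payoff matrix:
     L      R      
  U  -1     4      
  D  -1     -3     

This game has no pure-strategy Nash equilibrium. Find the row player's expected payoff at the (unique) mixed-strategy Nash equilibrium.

The column player's mix must leave the row player indifferent between U and D.
  the row player's payoff to U: q·(-3) + (1−q)·1 = -4q + 1
  the row player's payoff to D: q·(-4) + (1−q)·5 = -9q + 5
  -4q + 1 = -9q + 5  ⇒  5q = 4  ⇒  q = 4/5.
At equilibrium the row player is indifferent across rows, so the row player's payoff equals the payoff from U: (4/5)·(-3) + (1/5)·1 = -11/5.

-11/5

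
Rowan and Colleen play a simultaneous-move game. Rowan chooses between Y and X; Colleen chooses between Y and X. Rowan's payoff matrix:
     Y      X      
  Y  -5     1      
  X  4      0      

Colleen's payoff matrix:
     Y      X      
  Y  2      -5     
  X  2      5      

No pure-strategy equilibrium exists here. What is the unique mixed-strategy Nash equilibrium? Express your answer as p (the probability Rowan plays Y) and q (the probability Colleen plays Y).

p = 3/10, q = 1/10

Colleen's indifference between Y and X determines Rowan's mixing probability p:
  Colleen's payoff to Y: p·2 + (1−p)·2 = 2
  Colleen's payoff to X: p·(-5) + (1−p)·5 = -10p + 5
  2 = -10p + 5  ⇒  10p = 3  ⇒  p = 3/10.
Colleen's mix must leave Rowan indifferent between Y and X.
  Rowan's expected payoff from Y: q·(-5) + (1−q)·1 = -6q + 1
  Rowan's expected payoff from X: q·4 + (1−q)·0 = 4q
  -6q + 1 = 4q  ⇒  -10q = -1  ⇒  q = 1/10.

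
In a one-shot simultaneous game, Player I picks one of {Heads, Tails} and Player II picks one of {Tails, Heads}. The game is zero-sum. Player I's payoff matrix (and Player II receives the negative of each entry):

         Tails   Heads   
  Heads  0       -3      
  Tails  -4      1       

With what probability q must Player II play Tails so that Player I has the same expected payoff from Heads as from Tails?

Player II's mix must leave Player I indifferent between Heads and Tails.
  Player I's expected payoff from Heads: q·0 + (1−q)·(-3) = 3q - 3
  Player I's expected payoff from Tails: q·(-4) + (1−q)·1 = -5q + 1
  3q - 3 = -5q + 1  ⇒  8q = 4  ⇒  q = 1/2.

q = 1/2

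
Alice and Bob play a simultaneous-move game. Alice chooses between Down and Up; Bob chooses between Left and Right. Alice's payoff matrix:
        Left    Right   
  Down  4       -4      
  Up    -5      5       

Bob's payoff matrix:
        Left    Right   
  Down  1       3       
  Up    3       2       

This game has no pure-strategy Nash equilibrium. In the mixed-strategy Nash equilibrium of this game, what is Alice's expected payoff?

0

For Alice to be willing to mix, Alice must be indifferent between Down and Up, which pins down Bob's mix.
  Alice's expected payoff from Down: q·4 + (1−q)·(-4) = 8q - 4
  Alice's expected payoff from Up: q·(-5) + (1−q)·5 = -10q + 5
  8q - 4 = -10q + 5  ⇒  18q = 9  ⇒  q = 1/2.
At equilibrium Alice is indifferent across rows, so Alice's payoff equals the payoff from Down: (1/2)·4 + (1/2)·(-4) = 0.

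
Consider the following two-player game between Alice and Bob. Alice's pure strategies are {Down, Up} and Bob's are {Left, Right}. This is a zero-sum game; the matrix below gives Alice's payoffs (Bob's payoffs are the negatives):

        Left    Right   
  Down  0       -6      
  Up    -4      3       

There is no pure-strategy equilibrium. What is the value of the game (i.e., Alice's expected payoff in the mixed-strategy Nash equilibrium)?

For Alice to be willing to mix, Alice must be indifferent between Down and Up, which pins down Bob's mix.
  Alice's expected payoff from Down: q·0 + (1−q)·(-6) = 6q - 6
  Alice's expected payoff from Up: q·(-4) + (1−q)·3 = -7q + 3
  6q - 6 = -7q + 3  ⇒  13q = 9  ⇒  q = 9/13.
The value is Alice's expected payoff against this mix (using Down): (9/13)·0 + (4/13)·(-6) = -24/13.

v = -24/13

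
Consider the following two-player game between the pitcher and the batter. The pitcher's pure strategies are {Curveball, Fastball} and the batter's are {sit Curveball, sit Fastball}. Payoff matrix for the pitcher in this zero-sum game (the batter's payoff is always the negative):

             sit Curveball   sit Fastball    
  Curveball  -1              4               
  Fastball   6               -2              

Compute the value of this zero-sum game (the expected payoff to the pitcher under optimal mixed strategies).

v = 22/13

Set the pitcher's expected payoff from Curveball equal to that from Fastball:
  the pitcher's payoff to Curveball: q·(-1) + (1−q)·4 = -5q + 4
  the pitcher's payoff to Fastball: q·6 + (1−q)·(-2) = 8q - 2
  -5q + 4 = 8q - 2  ⇒  -13q = -6  ⇒  q = 6/13.
The value is the pitcher's expected payoff against this mix (using Curveball): (6/13)·(-1) + (7/13)·4 = 22/13.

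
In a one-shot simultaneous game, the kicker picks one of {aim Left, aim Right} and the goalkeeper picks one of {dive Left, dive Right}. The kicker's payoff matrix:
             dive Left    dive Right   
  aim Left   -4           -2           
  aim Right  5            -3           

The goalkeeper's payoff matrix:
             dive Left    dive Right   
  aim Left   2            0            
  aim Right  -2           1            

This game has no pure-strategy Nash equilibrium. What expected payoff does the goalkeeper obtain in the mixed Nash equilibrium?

2/5

In a mixed equilibrium the goalkeeper is indifferent between dive Left and dive Right; this condition fixes p.
  the goalkeeper's payoff to dive Left: p·2 + (1−p)·(-2) = 4p - 2
  the goalkeeper's payoff to dive Right: p·0 + (1−p)·1 = -p + 1
  4p - 2 = -p + 1  ⇒  5p = 3  ⇒  p = 3/5.
At equilibrium the goalkeeper is indifferent across columns, so the goalkeeper's payoff equals the payoff from dive Left: (3/5)·2 + (2/5)·(-2) = 2/5.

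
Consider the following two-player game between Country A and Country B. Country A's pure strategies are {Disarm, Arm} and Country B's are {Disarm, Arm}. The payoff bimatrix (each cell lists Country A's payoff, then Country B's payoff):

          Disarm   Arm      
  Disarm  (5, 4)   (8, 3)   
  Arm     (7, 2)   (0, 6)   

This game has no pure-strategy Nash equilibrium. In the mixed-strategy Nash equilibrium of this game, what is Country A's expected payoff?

28/5

Country B's mix must leave Country A indifferent between Disarm and Arm.
  Country A's payoff from Disarm: q·5 + (1−q)·8 = -3q + 8
  Country A's payoff from Arm: q·7 + (1−q)·0 = 7q
  -3q + 8 = 7q  ⇒  -10q = -8  ⇒  q = 4/5.
At equilibrium Country A is indifferent across rows, so Country A's payoff equals the payoff from Disarm: (4/5)·5 + (1/5)·8 = 28/5.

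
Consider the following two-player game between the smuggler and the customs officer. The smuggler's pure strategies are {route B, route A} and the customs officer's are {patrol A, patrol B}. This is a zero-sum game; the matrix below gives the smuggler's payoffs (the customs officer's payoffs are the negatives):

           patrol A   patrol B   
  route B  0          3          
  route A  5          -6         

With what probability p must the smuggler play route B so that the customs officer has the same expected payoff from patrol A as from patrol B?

p = 11/14

Set the customs officer's expected payoff from patrol A equal to that from patrol B:
  the customs officer's payoff from patrol A: p·0 + (1−p)·(-5) = 5p - 5
  the customs officer's payoff from patrol B: p·(-3) + (1−p)·6 = -9p + 6
  5p - 5 = -9p + 6  ⇒  14p = 11  ⇒  p = 11/14.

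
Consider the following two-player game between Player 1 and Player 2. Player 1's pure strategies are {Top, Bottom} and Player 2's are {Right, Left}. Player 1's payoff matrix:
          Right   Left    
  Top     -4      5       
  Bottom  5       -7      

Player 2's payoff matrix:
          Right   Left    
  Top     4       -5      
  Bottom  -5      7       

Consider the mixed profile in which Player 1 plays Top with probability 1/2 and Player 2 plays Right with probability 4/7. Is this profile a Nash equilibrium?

Given Player 1's mix p = 1/2, Player 2's payoff from Right is -1/2 but from Left is 1. Player 2 strictly prefers Left, so Player 2 would not mix.
So the proposed profile is not a Nash equilibrium.

No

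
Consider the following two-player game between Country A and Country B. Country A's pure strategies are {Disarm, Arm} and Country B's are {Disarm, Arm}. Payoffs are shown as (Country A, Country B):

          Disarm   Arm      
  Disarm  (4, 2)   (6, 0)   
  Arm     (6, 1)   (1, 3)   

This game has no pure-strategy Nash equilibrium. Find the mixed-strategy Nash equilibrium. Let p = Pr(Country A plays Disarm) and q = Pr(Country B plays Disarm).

In a mixed equilibrium Country B is indifferent between Disarm and Arm; this condition fixes p.
  Country B's expected payoff from Disarm: p·2 + (1−p)·1 = p + 1
  Country B's expected payoff from Arm: p·0 + (1−p)·3 = -3p + 3
  p + 1 = -3p + 3  ⇒  4p = 2  ⇒  p = 1/2.
In a mixed equilibrium Country A is indifferent between Disarm and Arm; this condition fixes q.
  Country A's payoff from Disarm: q·4 + (1−q)·6 = -2q + 6
  Country A's payoff from Arm: q·6 + (1−q)·1 = 5q + 1
  -2q + 6 = 5q + 1  ⇒  -7q = -5  ⇒  q = 5/7.

p = 1/2, q = 5/7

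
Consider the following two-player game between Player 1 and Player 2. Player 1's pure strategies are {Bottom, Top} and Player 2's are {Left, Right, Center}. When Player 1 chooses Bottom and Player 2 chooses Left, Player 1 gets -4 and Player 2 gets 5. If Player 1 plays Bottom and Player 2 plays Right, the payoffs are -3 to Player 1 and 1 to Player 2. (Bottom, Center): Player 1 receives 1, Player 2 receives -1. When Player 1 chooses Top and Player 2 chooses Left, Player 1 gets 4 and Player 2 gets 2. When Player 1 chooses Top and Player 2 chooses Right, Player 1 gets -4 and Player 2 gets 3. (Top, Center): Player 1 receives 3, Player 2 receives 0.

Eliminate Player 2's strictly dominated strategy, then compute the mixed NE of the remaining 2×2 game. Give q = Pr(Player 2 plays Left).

q = 1/9

Player 2's strategy Center is strictly dominated by Right: 1 > -1 and 3 > 0. Eliminate Center.
Player 2's mix must leave Player 1 indifferent between Bottom and Top.
  Player 1's payoff to Bottom: q·(-4) + (1−q)·(-3) = -q - 3
  Player 1's payoff to Top: q·4 + (1−q)·(-4) = 8q - 4
  -q - 3 = 8q - 4  ⇒  -9q = -1  ⇒  q = 1/9.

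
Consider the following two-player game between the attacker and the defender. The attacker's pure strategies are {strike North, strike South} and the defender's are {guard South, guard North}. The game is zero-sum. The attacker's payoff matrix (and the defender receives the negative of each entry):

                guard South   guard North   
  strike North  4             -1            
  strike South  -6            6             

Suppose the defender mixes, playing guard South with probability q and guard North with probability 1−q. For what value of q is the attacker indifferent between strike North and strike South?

The defender's mix must leave the attacker indifferent between strike North and strike South.
  the attacker's expected payoff from strike North: q·4 + (1−q)·(-1) = 5q - 1
  the attacker's expected payoff from strike South: q·(-6) + (1−q)·6 = -12q + 6
  5q - 1 = -12q + 6  ⇒  17q = 7  ⇒  q = 7/17.

q = 7/17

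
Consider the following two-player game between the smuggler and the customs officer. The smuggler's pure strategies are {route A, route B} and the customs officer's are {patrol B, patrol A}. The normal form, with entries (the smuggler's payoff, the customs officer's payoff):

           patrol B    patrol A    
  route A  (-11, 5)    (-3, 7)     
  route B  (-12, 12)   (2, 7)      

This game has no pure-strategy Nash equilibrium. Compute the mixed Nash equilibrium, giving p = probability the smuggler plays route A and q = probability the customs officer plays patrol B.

The smuggler's mix must leave the customs officer indifferent between patrol B and patrol A.
  the customs officer's expected payoff from patrol B: p·5 + (1−p)·12 = -7p + 12
  the customs officer's expected payoff from patrol A: p·7 + (1−p)·7 = 7
  -7p + 12 = 7  ⇒  -7p = -5  ⇒  p = 5/7.
The smuggler's indifference between route A and route B determines the customs officer's mixing probability q:
  the smuggler's expected payoff from route A: q·(-11) + (1−q)·(-3) = -8q - 3
  the smuggler's expected payoff from route B: q·(-12) + (1−q)·2 = -14q + 2
  -8q - 3 = -14q + 2  ⇒  6q = 5  ⇒  q = 5/6.

p = 5/7, q = 5/6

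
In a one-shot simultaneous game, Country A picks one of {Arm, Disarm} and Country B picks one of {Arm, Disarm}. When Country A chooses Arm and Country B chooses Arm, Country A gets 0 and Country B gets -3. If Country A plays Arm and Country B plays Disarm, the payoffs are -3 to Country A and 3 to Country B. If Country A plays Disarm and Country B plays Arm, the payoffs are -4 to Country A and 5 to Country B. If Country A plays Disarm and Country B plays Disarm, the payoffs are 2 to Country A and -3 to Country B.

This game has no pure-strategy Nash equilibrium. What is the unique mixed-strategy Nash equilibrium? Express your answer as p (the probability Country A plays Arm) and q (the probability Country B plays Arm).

Country B's indifference between Arm and Disarm determines Country A's mixing probability p:
  Country B's payoff from Arm: p·(-3) + (1−p)·5 = -8p + 5
  Country B's payoff from Disarm: p·3 + (1−p)·(-3) = 6p - 3
  -8p + 5 = 6p - 3  ⇒  -14p = -8  ⇒  p = 4/7.
Country B's mix must leave Country A indifferent between Arm and Disarm.
  Country A's payoff to Arm: q·0 + (1−q)·(-3) = 3q - 3
  Country A's payoff to Disarm: q·(-4) + (1−q)·2 = -6q + 2
  3q - 3 = -6q + 2  ⇒  9q = 5  ⇒  q = 5/9.

p = 4/7, q = 5/9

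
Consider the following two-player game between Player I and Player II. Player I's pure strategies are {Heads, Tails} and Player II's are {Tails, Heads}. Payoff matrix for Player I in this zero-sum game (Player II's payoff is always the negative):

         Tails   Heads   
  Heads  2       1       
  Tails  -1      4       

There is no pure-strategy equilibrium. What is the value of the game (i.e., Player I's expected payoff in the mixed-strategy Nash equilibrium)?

v = 3/2

For Player I to be willing to mix, Player I must be indifferent between Heads and Tails, which pins down Player II's mix.
  Player I's expected payoff from Heads: q·2 + (1−q)·1 = q + 1
  Player I's expected payoff from Tails: q·(-1) + (1−q)·4 = -5q + 4
  q + 1 = -5q + 4  ⇒  6q = 3  ⇒  q = 1/2.
The value is Player I's expected payoff against this mix (using Heads): (1/2)·2 + (1/2)·1 = 3/2.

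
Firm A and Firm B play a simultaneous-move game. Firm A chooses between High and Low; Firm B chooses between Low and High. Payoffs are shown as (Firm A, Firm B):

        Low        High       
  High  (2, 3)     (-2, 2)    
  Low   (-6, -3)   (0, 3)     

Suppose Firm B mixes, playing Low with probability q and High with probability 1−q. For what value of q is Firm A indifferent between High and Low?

Firm B's mix must leave Firm A indifferent between High and Low.
  Firm A's payoff from High: q·2 + (1−q)·(-2) = 4q - 2
  Firm A's payoff from Low: q·(-6) + (1−q)·0 = -6q
  4q - 2 = -6q  ⇒  10q = 2  ⇒  q = 1/5.

q = 1/5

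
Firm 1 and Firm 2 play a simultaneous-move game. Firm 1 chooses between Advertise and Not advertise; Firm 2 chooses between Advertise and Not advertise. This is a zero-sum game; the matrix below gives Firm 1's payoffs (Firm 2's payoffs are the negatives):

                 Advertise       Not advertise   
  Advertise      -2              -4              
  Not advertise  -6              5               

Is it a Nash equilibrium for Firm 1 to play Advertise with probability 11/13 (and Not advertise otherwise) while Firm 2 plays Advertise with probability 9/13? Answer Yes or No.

Yes

Check Firm 2's indifference given Firm 1's mix p = 11/13:
  payoff from Advertise = 34/13; payoff from Not advertise = 34/13 — equal.
Check Firm 1's indifference given Firm 2's mix q = 9/13:
  payoff from Advertise = -34/13; payoff from Not advertise = -34/13 — equal.
Both players are indifferent, so neither can profitably deviate.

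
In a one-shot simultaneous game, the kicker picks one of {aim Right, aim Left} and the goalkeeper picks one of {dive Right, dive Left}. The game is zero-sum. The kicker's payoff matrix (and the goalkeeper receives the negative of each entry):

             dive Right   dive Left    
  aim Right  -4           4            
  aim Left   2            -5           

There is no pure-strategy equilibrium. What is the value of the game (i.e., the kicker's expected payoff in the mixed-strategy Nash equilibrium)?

The kicker's indifference between aim Right and aim Left determines the goalkeeper's mixing probability q:
  the kicker's payoff from aim Right: q·(-4) + (1−q)·4 = -8q + 4
  the kicker's payoff from aim Left: q·2 + (1−q)·(-5) = 7q - 5
  -8q + 4 = 7q - 5  ⇒  -15q = -9  ⇒  q = 3/5.
The value is the kicker's expected payoff against this mix (using aim Right): (3/5)·(-4) + (2/5)·4 = -4/5.

v = -4/5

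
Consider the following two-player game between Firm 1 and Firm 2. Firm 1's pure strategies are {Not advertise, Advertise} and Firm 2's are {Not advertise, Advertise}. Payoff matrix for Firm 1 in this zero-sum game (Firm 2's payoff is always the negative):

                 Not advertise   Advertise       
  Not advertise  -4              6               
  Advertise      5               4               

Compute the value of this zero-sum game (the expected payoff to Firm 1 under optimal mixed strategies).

v = 46/11

Set Firm 1's expected payoff from Not advertise equal to that from Advertise:
  Firm 1's payoff to Not advertise: q·(-4) + (1−q)·6 = -10q + 6
  Firm 1's payoff to Advertise: q·5 + (1−q)·4 = q + 4
  -10q + 6 = q + 4  ⇒  -11q = -2  ⇒  q = 2/11.
The value is Firm 1's expected payoff against this mix (using Not advertise): (2/11)·(-4) + (9/11)·6 = 46/11.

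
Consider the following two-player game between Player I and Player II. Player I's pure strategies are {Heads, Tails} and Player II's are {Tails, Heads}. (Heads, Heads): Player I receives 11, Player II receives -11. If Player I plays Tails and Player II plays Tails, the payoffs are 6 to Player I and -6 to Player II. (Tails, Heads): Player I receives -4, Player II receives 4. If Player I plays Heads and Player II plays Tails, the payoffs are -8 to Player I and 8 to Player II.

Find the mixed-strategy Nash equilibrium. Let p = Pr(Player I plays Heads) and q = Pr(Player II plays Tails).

For Player II to be willing to mix, Player II must be indifferent between Tails and Heads, which pins down Player I's mix.
  Player II's expected payoff from Tails: p·8 + (1−p)·(-6) = 14p - 6
  Player II's expected payoff from Heads: p·(-11) + (1−p)·4 = -15p + 4
  14p - 6 = -15p + 4  ⇒  29p = 10  ⇒  p = 10/29.
Set Player I's expected payoff from Heads equal to that from Tails:
  Player I's expected payoff from Heads: q·(-8) + (1−q)·11 = -19q + 11
  Player I's expected payoff from Tails: q·6 + (1−q)·(-4) = 10q - 4
  -19q + 11 = 10q - 4  ⇒  -29q = -15  ⇒  q = 15/29.

p = 10/29, q = 15/29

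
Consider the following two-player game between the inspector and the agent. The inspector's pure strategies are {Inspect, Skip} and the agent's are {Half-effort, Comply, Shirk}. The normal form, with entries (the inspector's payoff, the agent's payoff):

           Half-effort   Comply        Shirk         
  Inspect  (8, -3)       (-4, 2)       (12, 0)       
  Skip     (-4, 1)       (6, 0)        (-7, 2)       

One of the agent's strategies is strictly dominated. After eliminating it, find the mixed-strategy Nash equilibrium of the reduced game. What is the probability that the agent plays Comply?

The agent's strategy Half-effort is strictly dominated by Shirk: 0 > -3 and 2 > 1. Eliminate Half-effort.
Set the inspector's expected payoff from Inspect equal to that from Skip:
  the inspector's expected payoff from Inspect: q·(-4) + (1−q)·12 = -16q + 12
  the inspector's expected payoff from Skip: q·6 + (1−q)·(-7) = 13q - 7
  -16q + 12 = 13q - 7  ⇒  -29q = -19  ⇒  q = 19/29.

q = 19/29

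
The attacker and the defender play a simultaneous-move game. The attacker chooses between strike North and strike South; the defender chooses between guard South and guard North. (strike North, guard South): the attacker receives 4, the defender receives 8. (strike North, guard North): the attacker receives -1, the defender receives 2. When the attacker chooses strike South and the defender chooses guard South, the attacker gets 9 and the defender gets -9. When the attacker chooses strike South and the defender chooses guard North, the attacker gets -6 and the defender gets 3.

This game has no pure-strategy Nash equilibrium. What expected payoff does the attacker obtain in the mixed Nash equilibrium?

3/2

In a mixed equilibrium the attacker is indifferent between strike North and strike South; this condition fixes q.
  the attacker's payoff to strike North: q·4 + (1−q)·(-1) = 5q - 1
  the attacker's payoff to strike South: q·9 + (1−q)·(-6) = 15q - 6
  5q - 1 = 15q - 6  ⇒  -10q = -5  ⇒  q = 1/2.
At equilibrium the attacker is indifferent across rows, so the attacker's payoff equals the payoff from strike North: (1/2)·4 + (1/2)·(-1) = 3/2.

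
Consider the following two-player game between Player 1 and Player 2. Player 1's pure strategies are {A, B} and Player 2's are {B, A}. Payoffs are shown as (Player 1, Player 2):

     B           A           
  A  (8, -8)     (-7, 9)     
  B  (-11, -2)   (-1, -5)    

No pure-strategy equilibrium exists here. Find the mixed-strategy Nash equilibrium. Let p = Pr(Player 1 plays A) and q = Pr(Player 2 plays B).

In a mixed equilibrium Player 2 is indifferent between B and A; this condition fixes p.
  Player 2's payoff from B: p·(-8) + (1−p)·(-2) = -6p - 2
  Player 2's payoff from A: p·9 + (1−p)·(-5) = 14p - 5
  -6p - 2 = 14p - 5  ⇒  -20p = -3  ⇒  p = 3/20.
Player 2's mix must leave Player 1 indifferent between A and B.
  Player 1's payoff to A: q·8 + (1−q)·(-7) = 15q - 7
  Player 1's payoff to B: q·(-11) + (1−q)·(-1) = -10q - 1
  15q - 7 = -10q - 1  ⇒  25q = 6  ⇒  q = 6/25.

p = 3/20, q = 6/25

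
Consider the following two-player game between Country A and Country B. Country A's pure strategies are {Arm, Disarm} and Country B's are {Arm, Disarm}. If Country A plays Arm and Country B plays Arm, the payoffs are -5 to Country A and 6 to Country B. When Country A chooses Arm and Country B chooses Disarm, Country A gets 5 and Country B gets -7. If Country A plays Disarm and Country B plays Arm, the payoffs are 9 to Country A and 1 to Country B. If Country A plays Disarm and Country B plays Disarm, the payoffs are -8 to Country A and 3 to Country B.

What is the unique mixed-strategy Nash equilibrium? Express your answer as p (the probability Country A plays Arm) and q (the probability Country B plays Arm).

p = 2/15, q = 13/27

In a mixed equilibrium Country B is indifferent between Arm and Disarm; this condition fixes p.
  Country B's expected payoff from Arm: p·6 + (1−p)·1 = 5p + 1
  Country B's expected payoff from Disarm: p·(-7) + (1−p)·3 = -10p + 3
  5p + 1 = -10p + 3  ⇒  15p = 2  ⇒  p = 2/15.
Country A's indifference between Arm and Disarm determines Country B's mixing probability q:
  Country A's expected payoff from Arm: q·(-5) + (1−q)·5 = -10q + 5
  Country A's expected payoff from Disarm: q·9 + (1−q)·(-8) = 17q - 8
  -10q + 5 = 17q - 8  ⇒  -27q = -13  ⇒  q = 13/27.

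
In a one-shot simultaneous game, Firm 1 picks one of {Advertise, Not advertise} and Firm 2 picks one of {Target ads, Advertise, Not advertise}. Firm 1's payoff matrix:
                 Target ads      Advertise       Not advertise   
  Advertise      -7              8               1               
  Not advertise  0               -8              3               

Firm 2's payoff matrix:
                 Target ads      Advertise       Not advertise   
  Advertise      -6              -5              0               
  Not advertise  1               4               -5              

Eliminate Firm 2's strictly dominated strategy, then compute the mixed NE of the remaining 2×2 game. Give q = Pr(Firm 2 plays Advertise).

Firm 2's strategy Target ads is strictly dominated by Advertise: -5 > -6 and 4 > 1. Eliminate Target ads.
Set Firm 1's expected payoff from Advertise equal to that from Not advertise:
  Firm 1's expected payoff from Advertise: q·8 + (1−q)·1 = 7q + 1
  Firm 1's expected payoff from Not advertise: q·(-8) + (1−q)·3 = -11q + 3
  7q + 1 = -11q + 3  ⇒  18q = 2  ⇒  q = 1/9.

q = 1/9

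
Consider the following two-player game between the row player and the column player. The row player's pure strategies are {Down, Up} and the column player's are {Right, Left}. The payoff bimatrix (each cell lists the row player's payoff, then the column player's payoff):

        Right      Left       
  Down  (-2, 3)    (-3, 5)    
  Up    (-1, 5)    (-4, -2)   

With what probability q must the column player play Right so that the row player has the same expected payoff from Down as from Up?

q = 1/2

The column player's mix must leave the row player indifferent between Down and Up.
  the row player's payoff from Down: q·(-2) + (1−q)·(-3) = q - 3
  the row player's payoff from Up: q·(-1) + (1−q)·(-4) = 3q - 4
  q - 3 = 3q - 4  ⇒  -2q = -1  ⇒  q = 1/2.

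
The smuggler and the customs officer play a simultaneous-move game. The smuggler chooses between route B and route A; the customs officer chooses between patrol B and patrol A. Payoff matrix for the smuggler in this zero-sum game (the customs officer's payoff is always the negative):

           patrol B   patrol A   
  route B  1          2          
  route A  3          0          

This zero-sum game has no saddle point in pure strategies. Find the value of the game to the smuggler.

v = 3/2

For the smuggler to be willing to mix, the smuggler must be indifferent between route B and route A, which pins down the customs officer's mix.
  the smuggler's payoff from route B: q·1 + (1−q)·2 = -q + 2
  the smuggler's payoff from route A: q·3 + (1−q)·0 = 3q
  -q + 2 = 3q  ⇒  -4q = -2  ⇒  q = 1/2.
The value is the smuggler's expected payoff against this mix (using route B): (1/2)·1 + (1/2)·2 = 3/2.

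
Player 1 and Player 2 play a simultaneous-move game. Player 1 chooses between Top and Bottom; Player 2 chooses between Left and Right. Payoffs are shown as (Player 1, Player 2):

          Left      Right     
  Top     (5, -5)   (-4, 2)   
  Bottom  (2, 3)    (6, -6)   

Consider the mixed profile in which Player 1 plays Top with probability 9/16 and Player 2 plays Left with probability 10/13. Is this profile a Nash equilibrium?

Yes

Check Player 2's indifference given Player 1's mix p = 9/16:
  payoff from Left = -3/2; payoff from Right = -3/2 — equal.
Check Player 1's indifference given Player 2's mix q = 10/13:
  payoff from Top = 38/13; payoff from Bottom = 38/13 — equal.
Both players are indifferent, so neither can profitably deviate.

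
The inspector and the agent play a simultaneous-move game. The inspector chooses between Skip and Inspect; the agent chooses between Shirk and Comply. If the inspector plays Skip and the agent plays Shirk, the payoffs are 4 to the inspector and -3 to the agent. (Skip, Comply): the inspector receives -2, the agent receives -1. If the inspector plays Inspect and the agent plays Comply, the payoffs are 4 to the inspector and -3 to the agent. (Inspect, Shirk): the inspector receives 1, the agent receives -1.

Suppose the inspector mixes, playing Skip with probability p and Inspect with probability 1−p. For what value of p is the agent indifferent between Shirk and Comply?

The agent's indifference between Shirk and Comply determines the inspector's mixing probability p:
  the agent's payoff from Shirk: p·(-3) + (1−p)·(-1) = -2p - 1
  the agent's payoff from Comply: p·(-1) + (1−p)·(-3) = 2p - 3
  -2p - 1 = 2p - 3  ⇒  -4p = -2  ⇒  p = 1/2.

p = 1/2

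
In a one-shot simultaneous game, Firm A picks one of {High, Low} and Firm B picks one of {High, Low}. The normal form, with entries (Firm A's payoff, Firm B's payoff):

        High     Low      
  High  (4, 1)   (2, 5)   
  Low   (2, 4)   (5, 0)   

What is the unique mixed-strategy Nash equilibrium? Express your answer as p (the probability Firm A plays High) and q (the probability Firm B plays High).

p = 1/2, q = 3/5

Firm B's indifference between High and Low determines Firm A's mixing probability p:
  Firm B's payoff from High: p·1 + (1−p)·4 = -3p + 4
  Firm B's payoff from Low: p·5 + (1−p)·0 = 5p
  -3p + 4 = 5p  ⇒  -8p = -4  ⇒  p = 1/2.
Set Firm A's expected payoff from High equal to that from Low:
  Firm A's expected payoff from High: q·4 + (1−q)·2 = 2q + 2
  Firm A's expected payoff from Low: q·2 + (1−q)·5 = -3q + 5
  2q + 2 = -3q + 5  ⇒  5q = 3  ⇒  q = 3/5.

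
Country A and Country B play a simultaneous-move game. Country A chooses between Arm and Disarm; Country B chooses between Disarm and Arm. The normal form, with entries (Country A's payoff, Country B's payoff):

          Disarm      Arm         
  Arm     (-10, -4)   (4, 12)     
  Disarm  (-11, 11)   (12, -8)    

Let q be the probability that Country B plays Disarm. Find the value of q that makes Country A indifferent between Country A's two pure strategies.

q = 8/9

Country A's indifference between Arm and Disarm determines Country B's mixing probability q:
  Country A's payoff from Arm: q·(-10) + (1−q)·4 = -14q + 4
  Country A's payoff from Disarm: q·(-11) + (1−q)·12 = -23q + 12
  -14q + 4 = -23q + 12  ⇒  9q = 8  ⇒  q = 8/9.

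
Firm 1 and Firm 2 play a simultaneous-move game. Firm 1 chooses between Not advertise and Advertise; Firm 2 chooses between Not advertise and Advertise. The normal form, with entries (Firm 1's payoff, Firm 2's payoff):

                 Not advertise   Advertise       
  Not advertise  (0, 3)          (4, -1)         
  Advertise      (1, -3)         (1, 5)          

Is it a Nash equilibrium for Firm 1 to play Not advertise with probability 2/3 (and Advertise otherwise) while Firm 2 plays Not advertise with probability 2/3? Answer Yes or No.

No

Given Firm 2's mix q = 2/3, Firm 1's payoff from Not advertise is 4/3 but from Advertise is 1. Firm 1 strictly prefers Not advertise, so Firm 1 would not mix.
So the proposed profile is not a Nash equilibrium.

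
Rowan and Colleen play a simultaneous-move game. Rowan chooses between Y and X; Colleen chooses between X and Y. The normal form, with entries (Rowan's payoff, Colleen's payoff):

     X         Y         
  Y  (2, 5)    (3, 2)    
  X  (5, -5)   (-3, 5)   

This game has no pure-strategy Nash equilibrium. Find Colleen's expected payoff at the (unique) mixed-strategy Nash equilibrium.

35/13

Rowan's mix must leave Colleen indifferent between X and Y.
  Colleen's payoff to X: p·5 + (1−p)·(-5) = 10p - 5
  Colleen's payoff to Y: p·2 + (1−p)·5 = -3p + 5
  10p - 5 = -3p + 5  ⇒  13p = 10  ⇒  p = 10/13.
At equilibrium Colleen is indifferent across columns, so Colleen's payoff equals the payoff from X: (10/13)·5 + (3/13)·(-5) = 35/13.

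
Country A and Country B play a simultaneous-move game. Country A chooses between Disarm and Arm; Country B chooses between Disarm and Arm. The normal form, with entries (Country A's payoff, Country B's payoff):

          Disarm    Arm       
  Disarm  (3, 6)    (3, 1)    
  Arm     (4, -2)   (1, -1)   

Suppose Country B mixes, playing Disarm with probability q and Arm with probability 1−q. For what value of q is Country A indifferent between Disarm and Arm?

q = 2/3

Set Country A's expected payoff from Disarm equal to that from Arm:
  Country A's expected payoff from Disarm: q·3 + (1−q)·3 = 3
  Country A's expected payoff from Arm: q·4 + (1−q)·1 = 3q + 1
  3 = 3q + 1  ⇒  -3q = -2  ⇒  q = 2/3.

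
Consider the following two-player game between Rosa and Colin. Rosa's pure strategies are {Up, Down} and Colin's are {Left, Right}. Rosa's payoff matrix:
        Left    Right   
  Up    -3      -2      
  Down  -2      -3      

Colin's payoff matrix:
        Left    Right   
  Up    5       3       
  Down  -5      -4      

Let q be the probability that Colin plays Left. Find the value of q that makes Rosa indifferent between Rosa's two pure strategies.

Set Rosa's expected payoff from Up equal to that from Down:
  Rosa's expected payoff from Up: q·(-3) + (1−q)·(-2) = -q - 2
  Rosa's expected payoff from Down: q·(-2) + (1−q)·(-3) = q - 3
  -q - 2 = q - 3  ⇒  -2q = -1  ⇒  q = 1/2.

q = 1/2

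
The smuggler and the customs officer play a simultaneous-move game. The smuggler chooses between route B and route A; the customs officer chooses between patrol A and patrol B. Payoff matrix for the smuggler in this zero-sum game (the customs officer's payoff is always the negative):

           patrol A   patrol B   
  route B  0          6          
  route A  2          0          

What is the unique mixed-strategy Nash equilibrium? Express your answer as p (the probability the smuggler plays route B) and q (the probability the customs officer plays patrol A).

p = 1/4, q = 3/4

The customs officer's indifference between patrol A and patrol B determines the smuggler's mixing probability p:
  the customs officer's expected payoff from patrol A: p·0 + (1−p)·(-2) = 2p - 2
  the customs officer's expected payoff from patrol B: p·(-6) + (1−p)·0 = -6p
  2p - 2 = -6p  ⇒  8p = 2  ⇒  p = 1/4.
The customs officer's mix must leave the smuggler indifferent between route B and route A.
  the smuggler's payoff to route B: q·0 + (1−q)·6 = -6q + 6
  the smuggler's payoff to route A: q·2 + (1−q)·0 = 2q
  -6q + 6 = 2q  ⇒  -8q = -6  ⇒  q = 3/4.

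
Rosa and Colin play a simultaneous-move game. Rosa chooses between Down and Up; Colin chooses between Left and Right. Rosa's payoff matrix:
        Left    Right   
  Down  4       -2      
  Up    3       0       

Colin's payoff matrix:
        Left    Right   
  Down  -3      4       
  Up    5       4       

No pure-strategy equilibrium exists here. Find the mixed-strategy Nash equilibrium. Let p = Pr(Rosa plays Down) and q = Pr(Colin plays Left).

p = 1/8, q = 2/3

Set Colin's expected payoff from Left equal to that from Right:
  Colin's expected payoff from Left: p·(-3) + (1−p)·5 = -8p + 5
  Colin's expected payoff from Right: p·4 + (1−p)·4 = 4
  -8p + 5 = 4  ⇒  -8p = -1  ⇒  p = 1/8.
For Rosa to be willing to mix, Rosa must be indifferent between Down and Up, which pins down Colin's mix.
  Rosa's expected payoff from Down: q·4 + (1−q)·(-2) = 6q - 2
  Rosa's expected payoff from Up: q·3 + (1−q)·0 = 3q
  6q - 2 = 3q  ⇒  3q = 2  ⇒  q = 2/3.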